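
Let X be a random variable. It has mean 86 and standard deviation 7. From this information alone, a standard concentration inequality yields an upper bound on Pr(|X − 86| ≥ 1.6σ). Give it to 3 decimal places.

Mean and variance are known, so Chebyshev's inequality applies.
Chebyshev: Pr(|X − μ| ≥ t) ≤ Var(X)/t².
Var(X) = σ² = 7² = 49.
t = 1.6·7 = 11.2.
Bound = 49 / 125.44 = 0.3906.

0.391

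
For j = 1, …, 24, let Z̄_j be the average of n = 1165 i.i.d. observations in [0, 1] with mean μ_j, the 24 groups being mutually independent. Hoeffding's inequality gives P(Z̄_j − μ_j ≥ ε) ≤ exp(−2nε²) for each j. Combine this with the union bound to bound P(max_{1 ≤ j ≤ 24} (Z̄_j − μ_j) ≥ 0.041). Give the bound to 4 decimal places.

0.4777

Per-experiment Hoeffding bound: exp(−2·1165·0.041²) = exp(−3.91673) = 0.019906.
Union bound over 24 events: 24·0.019906 = 0.47775.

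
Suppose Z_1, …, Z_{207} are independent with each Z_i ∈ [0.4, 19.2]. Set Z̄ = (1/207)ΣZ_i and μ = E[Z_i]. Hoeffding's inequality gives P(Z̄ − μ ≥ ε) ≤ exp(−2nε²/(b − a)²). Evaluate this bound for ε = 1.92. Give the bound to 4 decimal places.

Exponent: 2nε²/(b − a)² = 2·207·1.92² / 18.8² = 4.31804.
Bound = exp(−4.31804) = 0.01333.

0.0133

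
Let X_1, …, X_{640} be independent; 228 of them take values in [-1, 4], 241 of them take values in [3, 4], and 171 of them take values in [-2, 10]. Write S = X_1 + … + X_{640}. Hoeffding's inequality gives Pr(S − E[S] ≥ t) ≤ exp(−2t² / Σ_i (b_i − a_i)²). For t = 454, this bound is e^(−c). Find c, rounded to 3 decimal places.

Σ(b_i − a_i)² = 228·5² + 241·1² + 171·12² = 30565.
c = 2t² / 30565 = 2·454² / 30565 = 13.4871.

13.487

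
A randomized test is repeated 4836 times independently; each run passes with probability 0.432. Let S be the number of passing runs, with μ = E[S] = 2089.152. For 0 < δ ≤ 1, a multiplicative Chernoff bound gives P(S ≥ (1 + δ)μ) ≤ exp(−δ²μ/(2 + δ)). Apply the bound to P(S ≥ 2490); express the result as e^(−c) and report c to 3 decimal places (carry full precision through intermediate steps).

Write 2490 = (1 + δ)μ, so δ = 2490/2089.152 − 1 = 0.1918712…
Then the exponent is δ²μ/(2 + δ) = (2490 − μ)² / (μ·(2 + δ)) = 35.089274.

35.089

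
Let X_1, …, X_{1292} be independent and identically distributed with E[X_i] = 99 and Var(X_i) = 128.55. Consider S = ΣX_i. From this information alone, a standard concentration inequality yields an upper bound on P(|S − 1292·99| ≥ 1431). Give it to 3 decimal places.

0.081

With mean and variance of each term known, Chebyshev's inequality bounds the deviation of the sum (or sample mean).
Var(S) = n·Var(X_i) = 1292·128.55 = 166086.6.
Chebyshev: P(|S − 1292·99| ≥ 1431) ≤ Var(S)/1431² = 166086.6/2047761 = 0.0811.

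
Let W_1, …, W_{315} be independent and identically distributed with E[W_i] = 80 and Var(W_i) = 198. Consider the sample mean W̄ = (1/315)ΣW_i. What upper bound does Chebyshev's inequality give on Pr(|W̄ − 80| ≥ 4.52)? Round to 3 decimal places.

0.031

Var(W̄) = Var(W_i)/n = 198/315 = 0.62857.
Chebyshev: Pr(|W̄ − 80| ≥ 4.52) ≤ Var(W̄)/(4.52)² = 198/(315·4.52²) = 0.0308.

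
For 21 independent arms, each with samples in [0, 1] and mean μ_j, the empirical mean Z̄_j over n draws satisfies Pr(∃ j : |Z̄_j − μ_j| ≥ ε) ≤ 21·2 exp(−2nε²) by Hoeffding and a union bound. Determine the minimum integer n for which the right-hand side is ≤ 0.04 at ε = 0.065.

Need 2·21·exp(−2nε²) ≤ 0.04, i.e. exp(−2nε²) ≤ 0.04/42.
So 2nε² ≥ ln(42/0.04) = 6.956545.
Hence n ≥ 6.956545/(2·0.065²) = 823.260.
The smallest integer n is 824.

824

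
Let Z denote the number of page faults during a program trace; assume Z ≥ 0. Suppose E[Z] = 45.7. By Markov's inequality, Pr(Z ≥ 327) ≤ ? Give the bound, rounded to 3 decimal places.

0.140

Markov's inequality: for a non-negative random variable, Pr(Z ≥ a) ≤ E[Z]/a.
Here E[Z] = 45.7 and a = 327, so the bound is 45.7/327 = 0.1398.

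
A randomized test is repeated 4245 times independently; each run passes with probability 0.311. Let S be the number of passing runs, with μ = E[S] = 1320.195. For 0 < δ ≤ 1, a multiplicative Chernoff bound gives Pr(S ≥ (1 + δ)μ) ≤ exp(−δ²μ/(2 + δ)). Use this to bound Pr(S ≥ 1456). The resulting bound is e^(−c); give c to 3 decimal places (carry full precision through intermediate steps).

Write 1456 = (1 + δ)μ, so δ = 1456/1320.195 − 1 = 0.1028674…
Then the exponent is δ²μ/(2 + δ) = (1456 − μ)² / (μ·(2 + δ)) = 6.643265.

6.643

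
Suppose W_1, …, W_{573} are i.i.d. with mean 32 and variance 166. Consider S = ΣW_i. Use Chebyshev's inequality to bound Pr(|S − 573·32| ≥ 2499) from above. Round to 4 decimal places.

Var(S) = n·Var(W_i) = 573·166 = 95118.
Chebyshev: Pr(|S − 573·32| ≥ 2499) ≤ Var(S)/2499² = 95118/6245001 = 0.0152.

0.0152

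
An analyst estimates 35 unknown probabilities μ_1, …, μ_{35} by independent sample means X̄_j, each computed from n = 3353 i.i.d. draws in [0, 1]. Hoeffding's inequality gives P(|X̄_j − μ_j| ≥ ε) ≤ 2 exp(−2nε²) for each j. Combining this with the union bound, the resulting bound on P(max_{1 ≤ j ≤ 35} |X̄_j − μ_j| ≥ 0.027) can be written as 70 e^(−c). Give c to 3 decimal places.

4.889

Union bound over the 35 events: P(max_{1 ≤ j ≤ 35} |X̄_j − μ_j| ≥ 0.027) ≤ 35·2·exp(−2nε²) = 70 exp(−2·3353·0.027²).
So c = 2·3353·0.027² = 4.8887.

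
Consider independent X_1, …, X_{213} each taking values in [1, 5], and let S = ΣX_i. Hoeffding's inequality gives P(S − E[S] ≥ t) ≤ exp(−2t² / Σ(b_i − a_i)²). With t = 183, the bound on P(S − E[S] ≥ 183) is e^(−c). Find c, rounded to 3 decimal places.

Σ(b_i − a_i)² = 213·(4)² = 3408.
c = 2t²/3408 = 2·183²/3408 = 19.6532.

19.653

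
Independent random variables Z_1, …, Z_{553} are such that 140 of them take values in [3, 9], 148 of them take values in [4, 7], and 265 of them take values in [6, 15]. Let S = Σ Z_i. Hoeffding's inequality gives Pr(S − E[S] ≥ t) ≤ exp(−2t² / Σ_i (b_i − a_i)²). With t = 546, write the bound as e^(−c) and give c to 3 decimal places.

21.419

Σ(b_i − a_i)² = 140·6² + 148·3² + 265·9² = 27837.
c = 2t² / 27837 = 2·546² / 27837 = 21.4187.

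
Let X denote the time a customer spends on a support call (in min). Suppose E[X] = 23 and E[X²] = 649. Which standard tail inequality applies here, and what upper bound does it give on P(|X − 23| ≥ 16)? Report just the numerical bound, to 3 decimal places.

The first two moments determine the variance, so Chebyshev's inequality is the sharpest standard bound available.
Var(X) = E[X²] − (E[X])² = 649 − 529 = 120.
Chebyshev's inequality: P(|X − μ| ≥ t) ≤ Var(X)/t² = 120/256 = 0.4688.

0.469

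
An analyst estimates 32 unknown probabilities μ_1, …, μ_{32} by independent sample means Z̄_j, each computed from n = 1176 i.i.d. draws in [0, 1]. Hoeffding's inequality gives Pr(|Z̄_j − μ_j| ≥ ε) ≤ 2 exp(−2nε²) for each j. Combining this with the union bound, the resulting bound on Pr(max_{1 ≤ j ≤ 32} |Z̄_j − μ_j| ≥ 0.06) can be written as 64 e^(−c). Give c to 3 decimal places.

8.467

Union bound over the 32 events: Pr(max_{1 ≤ j ≤ 32} |Z̄_j − μ_j| ≥ 0.06) ≤ 32·2·exp(−2nε²) = 64 exp(−2·1176·0.06²).
So c = 2·1176·0.06² = 8.4672.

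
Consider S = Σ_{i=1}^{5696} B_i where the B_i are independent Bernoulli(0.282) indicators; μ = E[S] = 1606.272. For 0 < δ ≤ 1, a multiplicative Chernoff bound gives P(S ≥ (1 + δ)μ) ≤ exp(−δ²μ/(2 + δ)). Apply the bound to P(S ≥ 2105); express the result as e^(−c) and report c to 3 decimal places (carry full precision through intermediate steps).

67.020

Write 2105 = (1 + δ)μ, so δ = 2105/1606.272 − 1 = 0.3104879…
Then the exponent is δ²μ/(2 + δ) = (2105 − μ)² / (μ·(2 + δ)) = 67.020045.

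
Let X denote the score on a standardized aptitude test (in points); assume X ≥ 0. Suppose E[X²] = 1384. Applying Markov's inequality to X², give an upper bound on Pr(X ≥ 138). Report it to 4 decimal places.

Since X ≥ 0, the event {X ≥ 138} is the same as {X² ≥ 19044}.
Markov's inequality applied to X² gives Pr(X² ≥ 19044) ≤ E[X²]/19044 = 1384/19044 = 0.0727.

0.0727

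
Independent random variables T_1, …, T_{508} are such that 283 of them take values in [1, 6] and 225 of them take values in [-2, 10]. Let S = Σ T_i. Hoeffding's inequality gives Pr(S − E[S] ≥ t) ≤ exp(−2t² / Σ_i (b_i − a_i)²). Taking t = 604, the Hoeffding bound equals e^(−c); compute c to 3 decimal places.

Σ(b_i − a_i)² = 283·5² + 225·12² = 39475.
c = 2t² / 39475 = 2·604² / 39475 = 18.4834.

18.483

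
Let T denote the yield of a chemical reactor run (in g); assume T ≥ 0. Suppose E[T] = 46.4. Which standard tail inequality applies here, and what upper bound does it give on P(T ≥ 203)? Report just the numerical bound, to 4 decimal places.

0.2286

Only the mean of a non-negative variable is known, so Markov's inequality is the applicable tail bound.
Markov's inequality: for a non-negative random variable, P(T ≥ a) ≤ E[T]/a.
Here E[T] = 46.4 and a = 203, so the bound is 46.4/203 = 0.2286.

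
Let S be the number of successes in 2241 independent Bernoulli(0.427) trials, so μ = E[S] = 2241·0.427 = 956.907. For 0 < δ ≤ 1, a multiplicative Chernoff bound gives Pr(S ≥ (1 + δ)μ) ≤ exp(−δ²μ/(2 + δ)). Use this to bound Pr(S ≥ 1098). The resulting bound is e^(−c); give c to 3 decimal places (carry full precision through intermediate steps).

9.688

Write 1098 = (1 + δ)μ, so δ = 1098/956.907 − 1 = 0.1474469…
Then the exponent is δ²μ/(2 + δ) = (1098 − μ)² / (μ·(2 + δ)) = 9.687657.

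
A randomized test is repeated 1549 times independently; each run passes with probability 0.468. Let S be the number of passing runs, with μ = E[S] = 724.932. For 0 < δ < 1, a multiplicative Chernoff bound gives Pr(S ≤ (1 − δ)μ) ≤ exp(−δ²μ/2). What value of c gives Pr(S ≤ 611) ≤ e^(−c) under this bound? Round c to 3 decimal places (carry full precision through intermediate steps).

8.953

Write 611 = (1 − δ)μ, so δ = 1 − 611/724.932 = 0.1571623…
Then the exponent is δ²μ/2 = (μ − 611)²/(2μ) = 8.952909.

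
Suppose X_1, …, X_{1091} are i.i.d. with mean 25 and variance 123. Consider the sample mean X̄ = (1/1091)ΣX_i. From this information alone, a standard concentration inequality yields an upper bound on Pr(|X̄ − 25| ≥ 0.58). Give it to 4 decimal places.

0.3351

With mean and variance of each term known, Chebyshev's inequality bounds the deviation of the sum (or sample mean).
Var(X̄) = Var(X_i)/n = 123/1091 = 0.11274.
Chebyshev: Pr(|X̄ − 25| ≥ 0.58) ≤ Var(X̄)/(0.58)² = 123/(1091·0.58²) = 0.3351.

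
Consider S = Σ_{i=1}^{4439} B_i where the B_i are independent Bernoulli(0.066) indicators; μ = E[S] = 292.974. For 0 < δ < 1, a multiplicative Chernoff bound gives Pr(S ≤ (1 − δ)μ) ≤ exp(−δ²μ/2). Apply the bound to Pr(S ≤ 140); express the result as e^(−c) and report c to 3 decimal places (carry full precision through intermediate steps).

Write 140 = (1 − δ)μ, so δ = 1 − 140/292.974 = 0.5221419…
Then the exponent is δ²μ/2 = (μ − 140)²/(2μ) = 39.937067.

39.937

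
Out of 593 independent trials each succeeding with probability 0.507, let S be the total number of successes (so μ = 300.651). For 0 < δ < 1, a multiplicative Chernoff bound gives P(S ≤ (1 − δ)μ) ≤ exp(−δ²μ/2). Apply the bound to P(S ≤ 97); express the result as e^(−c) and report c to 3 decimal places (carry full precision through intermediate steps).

68.973

Write 97 = (1 − δ)μ, so δ = 1 − 97/300.651 = 0.6773668…
Then the exponent is δ²μ/2 = (μ − 97)²/(2μ) = 68.973211.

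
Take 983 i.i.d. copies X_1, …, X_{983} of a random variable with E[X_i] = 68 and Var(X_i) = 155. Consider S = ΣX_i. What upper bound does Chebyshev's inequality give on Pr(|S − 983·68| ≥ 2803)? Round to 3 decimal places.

Var(S) = n·Var(X_i) = 983·155 = 152365.
Chebyshev: Pr(|S − 983·68| ≥ 2803) ≤ Var(S)/2803² = 152365/7856809 = 0.0194.

0.019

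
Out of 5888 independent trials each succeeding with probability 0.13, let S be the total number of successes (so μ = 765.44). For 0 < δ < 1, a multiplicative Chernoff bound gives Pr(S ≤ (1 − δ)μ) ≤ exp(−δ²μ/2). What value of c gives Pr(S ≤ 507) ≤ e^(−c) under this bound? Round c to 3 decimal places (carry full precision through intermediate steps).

43.629

Write 507 = (1 − δ)μ, so δ = 1 − 507/765.44 = 0.3376359…
Then the exponent is δ²μ/2 = (μ − 507)²/(2μ) = 43.629307.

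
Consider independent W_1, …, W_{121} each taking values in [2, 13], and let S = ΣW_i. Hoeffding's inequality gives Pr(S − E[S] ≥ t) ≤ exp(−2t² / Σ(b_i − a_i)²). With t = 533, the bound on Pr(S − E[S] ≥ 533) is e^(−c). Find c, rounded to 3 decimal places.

38.807

Σ(b_i − a_i)² = 121·(11)² = 14641.
c = 2t²/14641 = 2·533²/14641 = 38.8073.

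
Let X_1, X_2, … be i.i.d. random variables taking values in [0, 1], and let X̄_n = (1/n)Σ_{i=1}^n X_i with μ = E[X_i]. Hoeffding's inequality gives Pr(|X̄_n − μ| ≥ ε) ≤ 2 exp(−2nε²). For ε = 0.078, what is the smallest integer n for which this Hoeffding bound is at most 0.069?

Require 2·exp(−2nε²) ≤ 0.069, i.e. 2nε² ≥ ln(2/0.069) = 3.366796.
So n ≥ 3.366796 / (2·0.078²) = 276.693.
The smallest integer n is 277.

277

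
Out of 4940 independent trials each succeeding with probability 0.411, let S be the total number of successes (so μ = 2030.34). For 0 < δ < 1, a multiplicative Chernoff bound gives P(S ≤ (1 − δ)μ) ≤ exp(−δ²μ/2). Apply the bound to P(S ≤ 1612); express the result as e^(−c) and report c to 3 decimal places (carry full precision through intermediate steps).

Write 1612 = (1 − δ)μ, so δ = 1 − 1612/2030.34 = 0.2060443…
Then the exponent is δ²μ/2 = (μ − 1612)²/(2μ) = 43.098288.

43.098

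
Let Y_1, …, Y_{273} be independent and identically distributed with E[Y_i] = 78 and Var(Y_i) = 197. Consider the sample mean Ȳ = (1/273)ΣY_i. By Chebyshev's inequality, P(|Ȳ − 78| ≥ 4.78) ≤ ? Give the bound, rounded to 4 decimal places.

0.0316

Var(Ȳ) = Var(Y_i)/n = 197/273 = 0.72161.
Chebyshev: P(|Ȳ − 78| ≥ 4.78) ≤ Var(Ȳ)/(4.78)² = 197/(273·4.78²) = 0.0316.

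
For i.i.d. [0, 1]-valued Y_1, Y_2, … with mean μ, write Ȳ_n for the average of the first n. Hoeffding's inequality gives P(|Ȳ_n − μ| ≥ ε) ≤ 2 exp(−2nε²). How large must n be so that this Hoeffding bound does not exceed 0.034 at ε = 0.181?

63

Require 2·exp(−2nε²) ≤ 0.034, i.e. 2nε² ≥ ln(2/0.034) = 4.074542.
So n ≥ 4.074542 / (2·0.181²) = 62.186.
The smallest integer n is 63.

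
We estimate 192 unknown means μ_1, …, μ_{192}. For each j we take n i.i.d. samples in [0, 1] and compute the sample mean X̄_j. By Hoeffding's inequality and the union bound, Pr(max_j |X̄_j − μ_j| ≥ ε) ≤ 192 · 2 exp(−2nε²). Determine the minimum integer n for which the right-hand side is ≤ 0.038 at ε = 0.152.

Need 2·192·exp(−2nε²) ≤ 0.038, i.e. exp(−2nε²) ≤ 0.038/384.
So 2nε² ≥ ln(384/0.038) = 9.220812.
Hence n ≥ 9.220812/(2·0.152²) = 199.550.
The smallest integer n is 200.

200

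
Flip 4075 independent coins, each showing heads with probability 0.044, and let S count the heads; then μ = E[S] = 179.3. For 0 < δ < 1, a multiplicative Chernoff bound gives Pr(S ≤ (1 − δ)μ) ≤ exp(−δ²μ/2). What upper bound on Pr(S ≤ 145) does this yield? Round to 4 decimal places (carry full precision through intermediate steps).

0.0376

Write 145 = (1 − δ)μ, so δ = 1 − 145/179.3 = 0.1912995…
Then the exponent is δ²μ/2 = (μ − 145)²/(2μ) = 3.280786.
Bound = exp(−3.280786) = 0.03760.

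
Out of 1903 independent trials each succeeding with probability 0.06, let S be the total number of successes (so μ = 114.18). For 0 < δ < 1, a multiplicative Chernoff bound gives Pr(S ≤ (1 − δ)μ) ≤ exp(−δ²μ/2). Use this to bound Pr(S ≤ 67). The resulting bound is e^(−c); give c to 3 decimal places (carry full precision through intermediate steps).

Write 67 = (1 − δ)μ, so δ = 1 − 67/114.18 = 0.4132072…
Then the exponent is δ²μ/2 = (μ − 67)²/(2μ) = 9.747558.

9.748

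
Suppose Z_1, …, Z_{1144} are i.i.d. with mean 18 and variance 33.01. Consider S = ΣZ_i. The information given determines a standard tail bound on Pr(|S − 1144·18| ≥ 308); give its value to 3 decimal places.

With mean and variance of each term known, Chebyshev's inequality bounds the deviation of the sum (or sample mean).
Var(S) = n·Var(Z_i) = 1144·33.01 = 37763.44.
Chebyshev: Pr(|S − 1144·18| ≥ 308) ≤ Var(S)/308² = 37763.44/94864 = 0.3981.

0.398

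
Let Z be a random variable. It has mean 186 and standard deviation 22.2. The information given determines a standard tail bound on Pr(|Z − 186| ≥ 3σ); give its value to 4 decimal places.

Mean and variance are known, so Chebyshev's inequality applies.
Chebyshev: Pr(|Z − μ| ≥ t) ≤ Var(Z)/t².
Var(Z) = σ² = 22.2² = 492.84.
t = 3·22.2 = 66.6.
Bound = 492.84 / 4435.56 = 0.1111.

0.1111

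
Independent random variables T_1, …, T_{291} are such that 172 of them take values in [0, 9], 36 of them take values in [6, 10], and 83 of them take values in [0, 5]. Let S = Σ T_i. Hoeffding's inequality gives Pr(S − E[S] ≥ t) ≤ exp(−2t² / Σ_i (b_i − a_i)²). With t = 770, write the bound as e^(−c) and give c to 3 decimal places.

71.507

Σ(b_i − a_i)² = 172·9² + 36·4² + 83·5² = 16583.
c = 2t² / 16583 = 2·770² / 16583 = 71.5070.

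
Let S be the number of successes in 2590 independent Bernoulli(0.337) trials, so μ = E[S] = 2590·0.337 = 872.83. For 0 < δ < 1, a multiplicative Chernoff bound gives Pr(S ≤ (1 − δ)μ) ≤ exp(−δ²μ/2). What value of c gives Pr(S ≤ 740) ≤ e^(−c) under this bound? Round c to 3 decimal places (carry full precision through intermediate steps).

10.107

Write 740 = (1 − δ)μ, so δ = 1 − 740/872.83 = 0.1521831…
Then the exponent is δ²μ/2 = (μ − 740)²/(2μ) = 10.107242.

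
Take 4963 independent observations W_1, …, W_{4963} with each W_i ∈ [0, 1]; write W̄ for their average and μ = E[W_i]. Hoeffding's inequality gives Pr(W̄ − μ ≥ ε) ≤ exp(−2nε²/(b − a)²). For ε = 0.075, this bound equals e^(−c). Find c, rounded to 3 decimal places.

55.834

c = 2nε²/(b − a)² = 2·4963·0.075² / 1² = 55.8338.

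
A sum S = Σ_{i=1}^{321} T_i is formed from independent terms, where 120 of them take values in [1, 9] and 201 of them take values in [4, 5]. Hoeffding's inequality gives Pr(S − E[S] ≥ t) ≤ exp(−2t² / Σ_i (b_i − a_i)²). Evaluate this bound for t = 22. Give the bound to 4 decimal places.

Σ(b_i − a_i)² = 120·8² + 201·1² = 7881.
Exponent = 2·22² / 7881 = 0.12283.
Bound = exp(−0.12283) = 0.88442.

0.8844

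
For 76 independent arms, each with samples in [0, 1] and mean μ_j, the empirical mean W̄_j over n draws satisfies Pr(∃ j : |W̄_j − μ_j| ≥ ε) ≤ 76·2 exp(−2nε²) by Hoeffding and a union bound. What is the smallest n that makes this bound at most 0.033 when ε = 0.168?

150

Need 2·76·exp(−2nε²) ≤ 0.033, i.e. exp(−2nε²) ≤ 0.033/152.
So 2nε² ≥ ln(152/0.033) = 8.435128.
Hence n ≥ 8.435128/(2·0.168²) = 149.432.
The smallest integer n is 150.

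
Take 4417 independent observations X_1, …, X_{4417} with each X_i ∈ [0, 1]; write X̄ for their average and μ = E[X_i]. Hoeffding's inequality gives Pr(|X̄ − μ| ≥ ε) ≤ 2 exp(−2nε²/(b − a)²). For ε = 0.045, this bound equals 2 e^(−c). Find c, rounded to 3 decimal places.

17.889

c = 2nε²/(b − a)² = 2·4417·0.045² / 1² = 17.8889.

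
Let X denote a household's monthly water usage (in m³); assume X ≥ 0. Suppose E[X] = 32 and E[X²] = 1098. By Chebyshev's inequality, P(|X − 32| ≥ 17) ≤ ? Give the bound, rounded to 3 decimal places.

Var(X) = E[X²] − (E[X])² = 1098 − 1024 = 74.
Chebyshev's inequality: P(|X − μ| ≥ t) ≤ Var(X)/t² = 74/289 = 0.2561.

0.256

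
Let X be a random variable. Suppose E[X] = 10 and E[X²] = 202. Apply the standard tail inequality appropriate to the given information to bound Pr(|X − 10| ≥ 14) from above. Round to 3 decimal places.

0.520

The first two moments determine the variance, so Chebyshev's inequality is the sharpest standard bound available.
Var(X) = E[X²] − (E[X])² = 202 − 100 = 102.
Chebyshev's inequality: Pr(|X − μ| ≥ t) ≤ Var(X)/t² = 102/196 = 0.5204.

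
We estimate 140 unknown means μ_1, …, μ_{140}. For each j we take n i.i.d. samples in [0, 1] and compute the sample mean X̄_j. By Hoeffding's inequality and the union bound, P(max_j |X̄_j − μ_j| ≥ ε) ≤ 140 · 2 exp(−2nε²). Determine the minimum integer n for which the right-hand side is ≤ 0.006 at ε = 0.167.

Need 2·140·exp(−2nε²) ≤ 0.006, i.e. exp(−2nε²) ≤ 0.006/280.
So 2nε² ≥ ln(280/0.006) = 10.750785.
Hence n ≥ 10.750785/(2·0.167²) = 192.742.
The smallest integer n is 193.

193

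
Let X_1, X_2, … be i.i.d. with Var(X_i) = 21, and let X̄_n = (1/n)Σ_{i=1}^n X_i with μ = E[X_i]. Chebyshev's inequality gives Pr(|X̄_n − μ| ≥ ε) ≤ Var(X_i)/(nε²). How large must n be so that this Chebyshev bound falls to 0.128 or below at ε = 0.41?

Require 21/(n·0.41²) ≤ 0.128, i.e. n ≥ 21/(0.128·0.41²) = 975.982.
The smallest integer n is 976.

976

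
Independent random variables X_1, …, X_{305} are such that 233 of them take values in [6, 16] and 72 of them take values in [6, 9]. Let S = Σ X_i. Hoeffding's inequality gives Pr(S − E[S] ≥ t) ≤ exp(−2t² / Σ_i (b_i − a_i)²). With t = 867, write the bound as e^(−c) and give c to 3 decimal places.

62.777

Σ(b_i − a_i)² = 233·10² + 72·3² = 23948.
c = 2t² / 23948 = 2·867² / 23948 = 62.7768.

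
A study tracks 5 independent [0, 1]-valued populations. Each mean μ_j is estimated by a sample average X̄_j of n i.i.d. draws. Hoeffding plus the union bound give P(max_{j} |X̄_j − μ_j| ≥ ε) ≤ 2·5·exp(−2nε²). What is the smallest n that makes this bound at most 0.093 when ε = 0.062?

609

Need 2·5·exp(−2nε²) ≤ 0.093, i.e. exp(−2nε²) ≤ 0.093/10.
So 2nε² ≥ ln(10/0.093) = 4.677741.
Hence n ≥ 4.677741/(2·0.062²) = 608.447.
The smallest integer n is 609.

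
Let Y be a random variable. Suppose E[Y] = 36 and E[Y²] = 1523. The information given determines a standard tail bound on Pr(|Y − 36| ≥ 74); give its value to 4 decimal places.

The first two moments determine the variance, so Chebyshev's inequality is the sharpest standard bound available.
Var(Y) = E[Y²] − (E[Y])² = 1523 − 1296 = 227.
Chebyshev's inequality: Pr(|Y − μ| ≥ t) ≤ Var(Y)/t² = 227/5476 = 0.0415.

0.0415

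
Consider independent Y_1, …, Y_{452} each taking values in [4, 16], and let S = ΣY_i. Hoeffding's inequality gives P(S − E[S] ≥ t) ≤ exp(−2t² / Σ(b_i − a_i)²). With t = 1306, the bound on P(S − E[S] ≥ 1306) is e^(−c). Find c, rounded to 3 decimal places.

52.410

Σ(b_i − a_i)² = 452·(12)² = 65088.
c = 2t²/65088 = 2·1306²/65088 = 52.4102.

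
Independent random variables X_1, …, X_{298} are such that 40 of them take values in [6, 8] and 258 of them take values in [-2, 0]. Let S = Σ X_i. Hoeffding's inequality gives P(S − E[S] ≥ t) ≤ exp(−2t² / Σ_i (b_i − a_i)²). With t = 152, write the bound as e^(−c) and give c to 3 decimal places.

38.765

Σ(b_i − a_i)² = 40·2² + 258·2² = 1192.
c = 2t² / 1192 = 2·152² / 1192 = 38.7651.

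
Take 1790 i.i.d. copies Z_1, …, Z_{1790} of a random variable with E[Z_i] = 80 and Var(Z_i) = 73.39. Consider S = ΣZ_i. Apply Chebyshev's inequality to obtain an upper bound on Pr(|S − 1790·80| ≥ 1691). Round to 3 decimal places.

0.046

Var(S) = n·Var(Z_i) = 1790·73.39 = 131368.1.
Chebyshev: Pr(|S − 1790·80| ≥ 1691) ≤ Var(S)/1691² = 131368.1/2859481 = 0.0459.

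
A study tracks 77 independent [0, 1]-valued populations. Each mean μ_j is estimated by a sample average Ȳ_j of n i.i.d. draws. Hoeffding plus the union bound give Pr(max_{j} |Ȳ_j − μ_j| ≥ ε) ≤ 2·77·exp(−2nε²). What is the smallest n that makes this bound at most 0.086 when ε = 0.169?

132

Need 2·77·exp(−2nε²) ≤ 0.086, i.e. exp(−2nε²) ≤ 0.086/154.
So 2nε² ≥ ln(154/0.086) = 7.490361.
Hence n ≥ 7.490361/(2·0.169²) = 131.129.
The smallest integer n is 132.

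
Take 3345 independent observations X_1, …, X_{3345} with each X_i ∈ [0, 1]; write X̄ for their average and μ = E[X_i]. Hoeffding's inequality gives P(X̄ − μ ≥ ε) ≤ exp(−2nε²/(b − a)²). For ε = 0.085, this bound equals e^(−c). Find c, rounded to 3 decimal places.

48.335

c = 2nε²/(b − a)² = 2·3345·0.085² / 1² = 48.3353.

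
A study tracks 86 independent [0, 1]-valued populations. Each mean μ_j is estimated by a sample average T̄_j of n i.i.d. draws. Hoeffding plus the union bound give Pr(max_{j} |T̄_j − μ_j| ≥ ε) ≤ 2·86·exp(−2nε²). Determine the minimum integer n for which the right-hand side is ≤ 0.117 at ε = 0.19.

102

Need 2·86·exp(−2nε²) ≤ 0.117, i.e. exp(−2nε²) ≤ 0.117/172.
So 2nε² ≥ ln(172/0.117) = 7.293076.
Hence n ≥ 7.293076/(2·0.19²) = 101.012.
The smallest integer n is 102.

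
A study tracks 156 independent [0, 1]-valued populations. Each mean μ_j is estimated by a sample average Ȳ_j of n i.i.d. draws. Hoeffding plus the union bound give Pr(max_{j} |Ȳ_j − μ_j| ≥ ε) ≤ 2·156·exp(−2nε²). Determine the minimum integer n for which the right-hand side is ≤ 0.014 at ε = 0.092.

592

Need 2·156·exp(−2nε²) ≤ 0.014, i.e. exp(−2nε²) ≤ 0.014/312.
So 2nε² ≥ ln(312/0.014) = 10.011701.
Hence n ≥ 10.011701/(2·0.092²) = 591.428.
The smallest integer n is 592.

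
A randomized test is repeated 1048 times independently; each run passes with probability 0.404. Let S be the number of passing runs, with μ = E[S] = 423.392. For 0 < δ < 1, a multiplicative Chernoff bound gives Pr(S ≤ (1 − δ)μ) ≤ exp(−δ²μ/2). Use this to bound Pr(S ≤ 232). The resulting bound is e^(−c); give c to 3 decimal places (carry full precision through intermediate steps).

43.259

Write 232 = (1 − δ)μ, so δ = 1 − 232/423.392 = 0.4520444…
Then the exponent is δ²μ/2 = (μ − 232)²/(2μ) = 43.258845.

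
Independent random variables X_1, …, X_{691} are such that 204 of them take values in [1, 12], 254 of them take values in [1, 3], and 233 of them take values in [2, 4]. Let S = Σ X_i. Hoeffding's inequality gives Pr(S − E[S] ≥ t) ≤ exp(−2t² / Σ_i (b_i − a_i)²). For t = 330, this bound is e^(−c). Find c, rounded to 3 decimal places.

Σ(b_i − a_i)² = 204·11² + 254·2² + 233·2² = 26632.
c = 2t² / 26632 = 2·330² / 26632 = 8.1781.

8.178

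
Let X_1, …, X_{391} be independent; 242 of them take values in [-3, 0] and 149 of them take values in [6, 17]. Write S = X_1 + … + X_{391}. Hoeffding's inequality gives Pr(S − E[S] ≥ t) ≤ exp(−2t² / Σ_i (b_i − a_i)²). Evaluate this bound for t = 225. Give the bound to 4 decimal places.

Σ(b_i − a_i)² = 242·3² + 149·11² = 20207.
Exponent = 2·225² / 20207 = 5.01064.
Bound = exp(−5.01064) = 0.00667.

0.0067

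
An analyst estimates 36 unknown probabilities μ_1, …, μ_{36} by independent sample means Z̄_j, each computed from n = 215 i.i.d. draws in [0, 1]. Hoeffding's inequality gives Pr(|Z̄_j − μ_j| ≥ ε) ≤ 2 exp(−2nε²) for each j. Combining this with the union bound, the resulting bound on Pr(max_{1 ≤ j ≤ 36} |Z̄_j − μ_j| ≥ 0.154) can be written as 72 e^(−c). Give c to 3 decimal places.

10.198

Union bound over the 36 events: Pr(max_{1 ≤ j ≤ 36} |Z̄_j − μ_j| ≥ 0.154) ≤ 36·2·exp(−2nε²) = 72 exp(−2·215·0.154²).
So c = 2·215·0.154² = 10.1979.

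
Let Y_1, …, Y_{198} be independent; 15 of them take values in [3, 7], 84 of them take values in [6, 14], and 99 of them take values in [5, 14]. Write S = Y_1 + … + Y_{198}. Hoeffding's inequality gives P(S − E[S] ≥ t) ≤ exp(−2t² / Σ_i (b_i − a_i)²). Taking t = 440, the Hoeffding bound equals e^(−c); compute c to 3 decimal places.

Σ(b_i − a_i)² = 15·4² + 84·8² + 99·9² = 13635.
c = 2t² / 13635 = 2·440² / 13635 = 28.3975.

28.398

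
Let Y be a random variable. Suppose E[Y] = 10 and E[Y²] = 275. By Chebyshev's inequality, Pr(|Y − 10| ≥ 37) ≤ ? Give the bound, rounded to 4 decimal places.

Var(Y) = E[Y²] − (E[Y])² = 275 − 100 = 175.
Chebyshev's inequality: Pr(|Y − μ| ≥ t) ≤ Var(Y)/t² = 175/1369 = 0.1278.

0.1278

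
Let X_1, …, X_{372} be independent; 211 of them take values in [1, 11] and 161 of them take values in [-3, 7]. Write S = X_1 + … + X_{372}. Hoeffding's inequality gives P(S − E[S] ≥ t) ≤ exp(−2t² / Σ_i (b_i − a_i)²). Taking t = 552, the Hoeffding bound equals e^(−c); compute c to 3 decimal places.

16.382

Σ(b_i − a_i)² = 211·10² + 161·10² = 37200.
c = 2t² / 37200 = 2·552² / 37200 = 16.3819.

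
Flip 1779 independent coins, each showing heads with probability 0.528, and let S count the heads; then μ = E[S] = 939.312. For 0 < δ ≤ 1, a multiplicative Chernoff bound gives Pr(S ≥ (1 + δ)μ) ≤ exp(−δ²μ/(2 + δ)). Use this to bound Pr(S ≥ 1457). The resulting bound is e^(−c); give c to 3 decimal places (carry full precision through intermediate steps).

Write 1457 = (1 + δ)μ, so δ = 1457/939.312 − 1 = 0.5511353…
Then the exponent is δ²μ/(2 + δ) = (1457 − μ)² / (μ·(2 + δ)) = 111.838886.

111.839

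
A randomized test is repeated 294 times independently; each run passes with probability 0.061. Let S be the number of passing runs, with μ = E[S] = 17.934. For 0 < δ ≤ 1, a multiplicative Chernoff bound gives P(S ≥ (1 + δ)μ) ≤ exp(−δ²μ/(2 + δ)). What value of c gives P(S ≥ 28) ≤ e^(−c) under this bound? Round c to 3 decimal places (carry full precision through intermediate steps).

Write 28 = (1 + δ)μ, so δ = 28/17.934 − 1 = 0.5612802…
Then the exponent is δ²μ/(2 + δ) = (28 − μ)² / (μ·(2 + δ)) = 2.205868.

2.206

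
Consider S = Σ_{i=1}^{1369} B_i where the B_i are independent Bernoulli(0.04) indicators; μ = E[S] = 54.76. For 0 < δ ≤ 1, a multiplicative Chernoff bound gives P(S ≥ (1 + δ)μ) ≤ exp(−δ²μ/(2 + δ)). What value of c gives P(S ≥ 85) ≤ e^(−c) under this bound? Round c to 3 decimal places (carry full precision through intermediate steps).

Write 85 = (1 + δ)μ, so δ = 85/54.76 − 1 = 0.5522279…
Then the exponent is δ²μ/(2 + δ) = (85 − μ)² / (μ·(2 + δ)) = 6.543057.

6.543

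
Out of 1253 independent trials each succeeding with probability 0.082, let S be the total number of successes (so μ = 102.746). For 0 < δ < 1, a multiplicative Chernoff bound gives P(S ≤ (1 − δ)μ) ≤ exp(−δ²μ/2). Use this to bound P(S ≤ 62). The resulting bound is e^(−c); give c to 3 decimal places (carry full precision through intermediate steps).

Write 62 = (1 − δ)μ, so δ = 1 − 62/102.746 = 0.3965702…
Then the exponent is δ²μ/2 = (μ − 62)²/(2μ) = 8.079324.

8.079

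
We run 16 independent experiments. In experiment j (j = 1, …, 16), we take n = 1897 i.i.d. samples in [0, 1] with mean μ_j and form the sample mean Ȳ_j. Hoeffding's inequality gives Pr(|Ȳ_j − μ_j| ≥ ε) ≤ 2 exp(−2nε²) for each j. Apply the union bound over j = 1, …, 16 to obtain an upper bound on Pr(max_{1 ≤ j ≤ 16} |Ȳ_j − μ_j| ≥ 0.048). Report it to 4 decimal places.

Per-experiment Hoeffding bound: 2·exp(−2·1897·0.048²) = 2·exp(−8.74138) = 0.00031967.
Union bound over 16 events: 16·0.00031967 = 0.00511.

0.0051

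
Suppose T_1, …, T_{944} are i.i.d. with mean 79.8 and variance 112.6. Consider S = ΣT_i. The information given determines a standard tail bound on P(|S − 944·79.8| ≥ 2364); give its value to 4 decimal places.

With mean and variance of each term known, Chebyshev's inequality bounds the deviation of the sum (or sample mean).
Var(S) = n·Var(T_i) = 944·112.6 = 106294.4.
Chebyshev: P(|S − 944·79.8| ≥ 2364) ≤ Var(S)/2364² = 106294.4/5588496 = 0.0190.

0.0190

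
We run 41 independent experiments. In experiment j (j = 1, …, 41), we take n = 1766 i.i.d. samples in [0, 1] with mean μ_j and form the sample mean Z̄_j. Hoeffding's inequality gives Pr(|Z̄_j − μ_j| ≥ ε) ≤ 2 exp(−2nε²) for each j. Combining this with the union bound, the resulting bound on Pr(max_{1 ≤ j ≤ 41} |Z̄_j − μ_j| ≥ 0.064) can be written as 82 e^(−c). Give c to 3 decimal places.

14.467

Union bound over the 41 events: Pr(max_{1 ≤ j ≤ 41} |Z̄_j − μ_j| ≥ 0.064) ≤ 41·2·exp(−2nε²) = 82 exp(−2·1766·0.064²).
So c = 2·1766·0.064² = 14.4671.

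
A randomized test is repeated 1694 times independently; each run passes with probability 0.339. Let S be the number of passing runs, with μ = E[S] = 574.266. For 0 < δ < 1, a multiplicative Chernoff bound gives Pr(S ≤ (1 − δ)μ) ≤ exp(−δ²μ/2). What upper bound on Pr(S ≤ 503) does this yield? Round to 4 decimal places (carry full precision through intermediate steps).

0.0120

Write 503 = (1 − δ)μ, so δ = 1 − 503/574.266 = 0.1240993…
Then the exponent is δ²μ/2 = (μ − 503)²/(2μ) = 4.422030.
Bound = exp(−4.422030) = 0.01201.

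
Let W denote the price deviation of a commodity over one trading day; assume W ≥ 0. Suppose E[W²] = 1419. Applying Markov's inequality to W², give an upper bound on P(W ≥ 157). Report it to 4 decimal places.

Since W ≥ 0, the event {W ≥ 157} is the same as {W² ≥ 24649}.
Markov's inequality applied to W² gives P(W² ≥ 24649) ≤ E[W²]/24649 = 1419/24649 = 0.0576.

0.0576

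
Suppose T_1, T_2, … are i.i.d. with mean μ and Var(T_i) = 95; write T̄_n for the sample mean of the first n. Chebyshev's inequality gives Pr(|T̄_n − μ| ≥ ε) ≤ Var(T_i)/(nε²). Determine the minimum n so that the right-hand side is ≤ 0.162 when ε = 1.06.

Require 95/(n·1.06²) ≤ 0.162, i.e. n ≥ 95/(0.162·1.06²) = 521.911.
The smallest integer n is 522.

522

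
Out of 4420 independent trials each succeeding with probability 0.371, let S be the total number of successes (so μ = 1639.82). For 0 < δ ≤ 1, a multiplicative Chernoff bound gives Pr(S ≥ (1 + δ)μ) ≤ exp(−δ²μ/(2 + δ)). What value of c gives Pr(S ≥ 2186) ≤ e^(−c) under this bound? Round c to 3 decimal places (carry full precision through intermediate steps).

Write 2186 = (1 + δ)μ, so δ = 2186/1639.82 − 1 = 0.3330731…
Then the exponent is δ²μ/(2 + δ) = (2186 − μ)² / (μ·(2 + δ)) = 77.973504.

77.974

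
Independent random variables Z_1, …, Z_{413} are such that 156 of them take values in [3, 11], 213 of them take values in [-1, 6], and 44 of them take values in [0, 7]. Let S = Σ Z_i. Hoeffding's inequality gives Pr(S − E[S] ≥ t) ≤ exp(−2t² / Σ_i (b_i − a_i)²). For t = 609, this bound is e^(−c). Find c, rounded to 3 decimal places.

Σ(b_i − a_i)² = 156·8² + 213·7² + 44·7² = 22577.
c = 2t² / 22577 = 2·609² / 22577 = 32.8548.

32.855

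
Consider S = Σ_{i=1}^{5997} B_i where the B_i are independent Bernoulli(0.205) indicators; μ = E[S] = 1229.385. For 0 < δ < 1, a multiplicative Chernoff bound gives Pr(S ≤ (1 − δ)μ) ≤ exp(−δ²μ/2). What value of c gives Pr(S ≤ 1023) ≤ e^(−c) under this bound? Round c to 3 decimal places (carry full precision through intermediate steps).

17.324

Write 1023 = (1 − δ)μ, so δ = 1 − 1023/1229.385 = 0.1678766…
Then the exponent is δ²μ/2 = (μ − 1023)²/(2μ) = 17.323608.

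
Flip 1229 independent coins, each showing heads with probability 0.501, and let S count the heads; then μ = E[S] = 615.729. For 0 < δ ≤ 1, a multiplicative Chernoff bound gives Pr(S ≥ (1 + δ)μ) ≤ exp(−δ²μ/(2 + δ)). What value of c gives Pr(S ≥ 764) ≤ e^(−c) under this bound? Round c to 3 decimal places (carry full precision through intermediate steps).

15.934

Write 764 = (1 + δ)μ, so δ = 764/615.729 − 1 = 0.2408056…
Then the exponent is δ²μ/(2 + δ) = (764 − μ)² / (μ·(2 + δ)) = 15.933774.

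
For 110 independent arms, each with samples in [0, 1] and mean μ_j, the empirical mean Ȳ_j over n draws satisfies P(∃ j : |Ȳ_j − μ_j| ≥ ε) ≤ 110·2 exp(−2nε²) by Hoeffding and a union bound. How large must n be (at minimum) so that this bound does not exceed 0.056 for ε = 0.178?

131

Need 2·110·exp(−2nε²) ≤ 0.056, i.e. exp(−2nε²) ≤ 0.056/220.
So 2nε² ≥ ln(220/0.056) = 8.276031.
Hence n ≥ 8.276031/(2·0.178²) = 130.603.
The smallest integer n is 131.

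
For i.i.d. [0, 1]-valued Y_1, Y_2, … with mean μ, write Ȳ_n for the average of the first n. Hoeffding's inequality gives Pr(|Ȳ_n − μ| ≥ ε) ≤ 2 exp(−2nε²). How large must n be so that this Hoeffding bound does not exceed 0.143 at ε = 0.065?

Require 2·exp(−2nε²) ≤ 0.143, i.e. 2nε² ≥ ln(2/0.143) = 2.638058.
So n ≥ 2.638058 / (2·0.065²) = 312.196.
The smallest integer n is 313.

313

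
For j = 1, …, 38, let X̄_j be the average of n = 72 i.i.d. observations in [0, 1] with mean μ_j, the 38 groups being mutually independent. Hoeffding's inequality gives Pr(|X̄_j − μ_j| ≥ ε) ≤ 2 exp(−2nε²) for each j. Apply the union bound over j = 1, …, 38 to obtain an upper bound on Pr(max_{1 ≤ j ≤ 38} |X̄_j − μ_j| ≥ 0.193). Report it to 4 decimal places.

Per-experiment Hoeffding bound: 2·exp(−2·72·0.193²) = 2·exp(−5.36386) = 0.0093656.
Union bound over 38 events: 38·0.0093656 = 0.35589.

0.3559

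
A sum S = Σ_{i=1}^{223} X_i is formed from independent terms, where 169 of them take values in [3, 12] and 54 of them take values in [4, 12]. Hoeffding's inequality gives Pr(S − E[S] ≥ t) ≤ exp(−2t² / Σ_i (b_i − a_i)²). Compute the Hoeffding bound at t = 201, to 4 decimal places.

0.0090

Σ(b_i − a_i)² = 169·9² + 54·8² = 17145.
Exponent = 2·201² / 17145 = 4.71286.
Bound = exp(−4.71286) = 0.00898.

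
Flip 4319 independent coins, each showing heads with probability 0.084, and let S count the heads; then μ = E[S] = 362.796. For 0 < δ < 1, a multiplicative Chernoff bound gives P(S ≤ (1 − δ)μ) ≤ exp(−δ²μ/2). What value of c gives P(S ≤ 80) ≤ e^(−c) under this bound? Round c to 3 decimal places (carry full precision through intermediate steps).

Write 80 = (1 − δ)μ, so δ = 1 − 80/362.796 = 0.7794904…
Then the exponent is δ²μ/2 = (μ − 80)²/(2μ) = 110.218384.

110.218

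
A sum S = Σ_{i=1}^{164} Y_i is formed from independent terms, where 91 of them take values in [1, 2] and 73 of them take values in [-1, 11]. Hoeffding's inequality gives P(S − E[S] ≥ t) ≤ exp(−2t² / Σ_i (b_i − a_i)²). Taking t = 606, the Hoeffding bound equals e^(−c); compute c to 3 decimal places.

Σ(b_i − a_i)² = 91·1² + 73·12² = 10603.
c = 2t² / 10603 = 2·606² / 10603 = 69.2702.

69.270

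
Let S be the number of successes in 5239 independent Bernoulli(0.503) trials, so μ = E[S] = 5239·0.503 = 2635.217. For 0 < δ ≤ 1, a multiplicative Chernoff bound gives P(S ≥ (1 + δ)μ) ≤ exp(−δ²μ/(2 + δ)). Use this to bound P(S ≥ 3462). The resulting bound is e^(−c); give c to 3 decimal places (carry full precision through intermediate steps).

112.112

Write 3462 = (1 + δ)μ, so δ = 3462/2635.217 − 1 = 0.3137438…
Then the exponent is δ²μ/(2 + δ) = (3462 − μ)² / (μ·(2 + δ)) = 112.111826.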